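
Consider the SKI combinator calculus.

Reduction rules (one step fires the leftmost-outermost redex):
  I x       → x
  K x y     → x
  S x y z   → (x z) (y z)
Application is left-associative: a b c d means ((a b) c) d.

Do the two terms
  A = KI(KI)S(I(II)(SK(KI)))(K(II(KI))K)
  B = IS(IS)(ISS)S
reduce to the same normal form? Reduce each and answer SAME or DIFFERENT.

Answer: DIFFERENT — A ⇓ S(SK(KI))(KI), B ⇓ SS(SSS)

Reduction:
Term A:
  start: KI(KI)S(I(II)(SK(KI)))(K(II(KI))K)
  step 1: IS(I(II)(SK(KI)))(K(II(KI))K)
  step 2: S(I(II)(SK(KI)))(K(II(KI))K)
  step 3: S(II(SK(KI)))(K(II(KI))K)
  step 4: S(I(SK(KI)))(K(II(KI))K)
  step 5: S(SK(KI))(K(II(KI))K)
  step 6: S(SK(KI))(II(KI))
  step 7: S(SK(KI))(I(KI))
  step 8: S(SK(KI))(KI)

Term B:
  start: IS(IS)(ISS)S
  step 1: S(IS)(ISS)S
  step 2: ISS(ISSS)
  step 3: SS(ISSS)
  step 4: SS(SSS)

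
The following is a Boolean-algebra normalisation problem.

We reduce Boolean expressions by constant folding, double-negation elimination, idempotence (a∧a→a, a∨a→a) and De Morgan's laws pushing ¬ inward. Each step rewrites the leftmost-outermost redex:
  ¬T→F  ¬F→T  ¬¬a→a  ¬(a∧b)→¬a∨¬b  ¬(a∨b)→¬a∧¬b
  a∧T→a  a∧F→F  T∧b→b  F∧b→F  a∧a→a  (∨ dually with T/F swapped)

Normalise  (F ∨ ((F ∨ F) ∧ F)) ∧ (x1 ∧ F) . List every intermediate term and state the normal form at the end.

Answer: normal form = F  (in 3 steps)

Reduction:
  start: (F ∨ ((F ∨ F) ∧ F)) ∧ (x1 ∧ F)
  [1] ((F ∨ F) ∧ F) ∧ (x1 ∧ F)
  [2] F ∧ (x1 ∧ F)
  [3] F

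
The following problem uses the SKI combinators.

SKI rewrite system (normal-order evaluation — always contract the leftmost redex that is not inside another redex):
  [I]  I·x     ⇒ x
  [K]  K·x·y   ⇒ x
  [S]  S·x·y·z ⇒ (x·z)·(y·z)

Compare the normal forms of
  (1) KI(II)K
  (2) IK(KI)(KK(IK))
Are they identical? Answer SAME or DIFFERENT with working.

Answer: DIFFERENT — A ⇓ K, B ⇓ KI

Reduction:
Term A:
  start: KI(II)K
  →1  IK
  →2  K

Term B:
  start: IK(KI)(KK(IK))
  →1  K(KI)(KK(IK))
  →2  KI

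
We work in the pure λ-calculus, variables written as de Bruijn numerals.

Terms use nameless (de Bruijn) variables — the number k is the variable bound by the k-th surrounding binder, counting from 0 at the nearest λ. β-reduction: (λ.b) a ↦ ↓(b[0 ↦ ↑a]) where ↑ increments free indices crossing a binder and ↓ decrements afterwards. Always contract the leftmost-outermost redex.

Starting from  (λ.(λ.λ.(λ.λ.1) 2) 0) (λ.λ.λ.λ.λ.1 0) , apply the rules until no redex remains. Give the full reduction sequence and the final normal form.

  start: (λ.(λ.λ.(λ.λ.1) 2) 0) (λ.λ.λ.λ.λ.1 0)
  →1  (λ.λ.(λ.λ.1) (λ.λ.λ.λ.λ.1 0)) (λ.λ.λ.λ.λ.1 0)
  →2  λ.(λ.λ.1) (λ.λ.λ.λ.λ.1 0)
  →3  λ.λ.λ.λ.λ.λ.λ.1 0

Answer: normal form = λ.λ.λ.λ.λ.λ.λ.1 0  (in 3 steps)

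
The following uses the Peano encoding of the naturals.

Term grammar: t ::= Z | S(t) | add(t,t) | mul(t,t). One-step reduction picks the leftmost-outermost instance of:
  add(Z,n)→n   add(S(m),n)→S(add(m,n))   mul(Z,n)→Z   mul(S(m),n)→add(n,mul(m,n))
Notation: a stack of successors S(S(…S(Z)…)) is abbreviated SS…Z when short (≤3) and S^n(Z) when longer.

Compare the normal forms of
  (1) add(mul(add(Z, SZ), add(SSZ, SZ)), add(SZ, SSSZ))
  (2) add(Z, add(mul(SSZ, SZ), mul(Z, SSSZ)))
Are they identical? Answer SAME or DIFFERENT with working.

Term A:
  start: add(mul(add(Z, SZ), add(SSZ, SZ)), add(SZ, SSSZ))
  step 1: add(mul(SZ, add(SSZ, SZ)), add(SZ, SSSZ))
  step 2: add(add(add(SSZ, SZ), mul(Z, add(SSZ, SZ))), add(SZ, SSSZ))
  step 3: add(add(S(add(SZ, SZ)), mul(Z, add(SSZ, SZ))), add(SZ, SSSZ))
  step 4: add(S(add(add(SZ, SZ), mul(Z, add(SSZ, SZ)))), add(SZ, SSSZ))
  step 5: S(add(add(add(SZ, SZ), mul(Z, add(SSZ, SZ))), add(SZ, SSSZ)))
  step 6: S(add(add(S(add(Z, SZ)), mul(Z, add(SSZ, SZ))), add(SZ, SSSZ)))
  step 7: S(add(S(add(add(Z, SZ), mul(Z, add(SSZ, SZ)))), add(SZ, SSSZ)))
  step 8: S(S(add(add(add(Z, SZ), mul(Z, add(SSZ, SZ))), add(SZ, SSSZ))))
  step 9: S(S(add(add(SZ, mul(Z, add(SSZ, SZ))), add(SZ, SSSZ))))
  step 10: S(S(add(S(add(Z, mul(Z, add(SSZ, SZ)))), add(SZ, SSSZ))))
  step 11: S(S(S(add(add(Z, mul(Z, add(SSZ, SZ))), add(SZ, SSSZ)))))
  step 12: S(S(S(add(mul(Z, add(SSZ, SZ)), add(SZ, SSSZ)))))
  step 13: S(S(S(add(Z, add(SZ, SSSZ)))))
  step 14: S(S(S(add(SZ, SSSZ))))
  step 15: S(S(S(S(add(Z, SSSZ)))))
  step 16: S^7(Z)

Term B:
  start: add(Z, add(mul(SSZ, SZ), mul(Z, SSSZ)))
  step 1: add(mul(SSZ, SZ), mul(Z, SSSZ))
  step 2: add(add(SZ, mul(SZ, SZ)), mul(Z, SSSZ))
  step 3: add(S(add(Z, mul(SZ, SZ))), mul(Z, SSSZ))
  step 4: S(add(add(Z, mul(SZ, SZ)), mul(Z, SSSZ)))
  step 5: S(add(mul(SZ, SZ), mul(Z, SSSZ)))
  step 6: S(add(add(SZ, mul(Z, SZ)), mul(Z, SSSZ)))
  step 7: S(add(S(add(Z, mul(Z, SZ))), mul(Z, SSSZ)))
  step 8: S(S(add(add(Z, mul(Z, SZ)), mul(Z, SSSZ))))
  step 9: S(S(add(mul(Z, SZ), mul(Z, SSSZ))))
  step 10: S(S(add(Z, mul(Z, SSSZ))))
  step 11: S(S(mul(Z, SSSZ)))
  step 12: SSZ

Answer: DIFFERENT — A ⇓ S^7(Z), B ⇓ SSZ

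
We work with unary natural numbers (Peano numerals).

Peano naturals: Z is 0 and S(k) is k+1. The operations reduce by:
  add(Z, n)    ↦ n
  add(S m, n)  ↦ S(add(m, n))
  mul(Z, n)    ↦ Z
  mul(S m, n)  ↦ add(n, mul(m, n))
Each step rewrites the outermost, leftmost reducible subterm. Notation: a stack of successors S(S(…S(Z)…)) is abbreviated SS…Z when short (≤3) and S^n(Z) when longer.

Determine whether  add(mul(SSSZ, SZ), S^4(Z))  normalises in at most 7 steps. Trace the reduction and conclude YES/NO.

Answer: NO — after 7 steps the term is S(S(add(add(Z, mul(SZ, SZ)), S^4(Z)))), not yet normal

Reduction:
  start: add(mul(SSSZ, SZ), S^4(Z))
  step 1: add(add(SZ, mul(SSZ, SZ)), S^4(Z))
  step 2: add(S(add(Z, mul(SSZ, SZ))), S^4(Z))
  step 3: S(add(add(Z, mul(SSZ, SZ)), S^4(Z)))
  step 4: S(add(mul(SSZ, SZ), S^4(Z)))
  step 5: S(add(add(SZ, mul(SZ, SZ)), S^4(Z)))
  step 6: S(add(S(add(Z, mul(SZ, SZ))), S^4(Z)))
  step 7: S(S(add(add(Z, mul(SZ, SZ)), S^4(Z))))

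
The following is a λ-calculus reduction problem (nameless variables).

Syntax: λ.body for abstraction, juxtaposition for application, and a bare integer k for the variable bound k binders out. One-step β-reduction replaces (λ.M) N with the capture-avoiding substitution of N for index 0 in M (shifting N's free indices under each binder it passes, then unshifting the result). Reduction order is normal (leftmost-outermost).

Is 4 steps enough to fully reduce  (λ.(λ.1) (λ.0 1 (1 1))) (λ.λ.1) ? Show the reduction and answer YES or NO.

  start: (λ.(λ.1) (λ.0 1 (1 1))) (λ.λ.1)
  [1] (λ.λ.λ.1) (λ.0 (λ.λ.1) ((λ.λ.1) (λ.λ.1)))
  [2] λ.λ.1

Answer: YES — reaches normal form λ.λ.1 in 2 ≤ 4 steps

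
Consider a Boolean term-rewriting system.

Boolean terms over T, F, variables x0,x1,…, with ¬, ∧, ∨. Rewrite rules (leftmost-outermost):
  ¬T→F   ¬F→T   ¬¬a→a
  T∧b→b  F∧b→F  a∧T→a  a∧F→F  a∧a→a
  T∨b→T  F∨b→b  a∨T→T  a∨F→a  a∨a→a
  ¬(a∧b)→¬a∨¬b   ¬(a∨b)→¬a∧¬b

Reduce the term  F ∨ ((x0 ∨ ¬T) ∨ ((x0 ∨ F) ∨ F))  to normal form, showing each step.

Answer: normal form = x0  (in 6 steps)

Working:
  start: F ∨ ((x0 ∨ ¬T) ∨ ((x0 ∨ F) ∨ F))
  step 1: (x0 ∨ ¬T) ∨ ((x0 ∨ F) ∨ F)
  step 2: (x0 ∨ F) ∨ ((x0 ∨ F) ∨ F)
  step 3: x0 ∨ ((x0 ∨ F) ∨ F)
  step 4: x0 ∨ (x0 ∨ F)
  step 5: x0 ∨ x0
  step 6: x0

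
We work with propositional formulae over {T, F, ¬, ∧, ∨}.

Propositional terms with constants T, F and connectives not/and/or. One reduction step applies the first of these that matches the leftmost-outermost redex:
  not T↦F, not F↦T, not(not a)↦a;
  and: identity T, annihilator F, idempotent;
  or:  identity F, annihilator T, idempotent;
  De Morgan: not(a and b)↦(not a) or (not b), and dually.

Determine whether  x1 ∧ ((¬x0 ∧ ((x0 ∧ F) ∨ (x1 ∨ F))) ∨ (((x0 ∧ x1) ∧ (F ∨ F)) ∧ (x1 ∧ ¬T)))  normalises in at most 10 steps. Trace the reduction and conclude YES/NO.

Answer: YES — reaches normal form x1 ∧ (¬x0 ∧ x1) in 7 ≤ 10 steps

Working:
  start: x1 ∧ ((¬x0 ∧ ((x0 ∧ F) ∨ (x1 ∨ F))) ∨ (((x0 ∧ x1) ∧ (F ∨ F)) ∧ (x1 ∧ ¬T)))
  step 1: x1 ∧ ((¬x0 ∧ (F ∨ (x1 ∨ F))) ∨ (((x0 ∧ x1) ∧ (F ∨ F)) ∧ (x1 ∧ ¬T)))
  step 2: x1 ∧ ((¬x0 ∧ (x1 ∨ F)) ∨ (((x0 ∧ x1) ∧ (F ∨ F)) ∧ (x1 ∧ ¬T)))
  step 3: x1 ∧ ((¬x0 ∧ x1) ∨ (((x0 ∧ x1) ∧ (F ∨ F)) ∧ (x1 ∧ ¬T)))
  step 4: x1 ∧ ((¬x0 ∧ x1) ∨ (((x0 ∧ x1) ∧ F) ∧ (x1 ∧ ¬T)))
  step 5: x1 ∧ ((¬x0 ∧ x1) ∨ (F ∧ (x1 ∧ ¬T)))
  step 6: x1 ∧ ((¬x0 ∧ x1) ∨ F)
  step 7: x1 ∧ (¬x0 ∧ x1)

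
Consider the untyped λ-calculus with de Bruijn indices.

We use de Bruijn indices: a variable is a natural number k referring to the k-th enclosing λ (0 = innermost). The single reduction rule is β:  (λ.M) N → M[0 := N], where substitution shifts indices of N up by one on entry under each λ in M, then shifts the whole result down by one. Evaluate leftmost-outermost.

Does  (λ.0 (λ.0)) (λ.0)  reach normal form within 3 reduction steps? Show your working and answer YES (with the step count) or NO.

  start: (λ.0 (λ.0)) (λ.0)
  [1] (λ.0) (λ.0)
  [2] λ.0

Answer: YES — reaches normal form λ.0 in 2 ≤ 3 steps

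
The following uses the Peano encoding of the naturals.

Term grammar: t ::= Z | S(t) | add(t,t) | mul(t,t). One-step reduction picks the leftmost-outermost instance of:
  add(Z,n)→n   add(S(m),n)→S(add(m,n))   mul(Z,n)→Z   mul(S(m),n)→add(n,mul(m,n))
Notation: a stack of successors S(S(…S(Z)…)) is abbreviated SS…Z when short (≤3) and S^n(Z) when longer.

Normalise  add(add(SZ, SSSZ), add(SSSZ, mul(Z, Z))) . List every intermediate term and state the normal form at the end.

Answer: normal form = S^7(Z)  (in 12 steps)

Working:
  start: add(add(SZ, SSSZ), add(SSSZ, mul(Z, Z)))
  →1  add(S(add(Z, SSSZ)), add(SSSZ, mul(Z, Z)))
  →2  S(add(add(Z, SSSZ), add(SSSZ, mul(Z, Z))))
  →3  S(add(SSSZ, add(SSSZ, mul(Z, Z))))
  →4  S(S(add(SSZ, add(SSSZ, mul(Z, Z)))))
  →5  S(S(S(add(SZ, add(SSSZ, mul(Z, Z))))))
  →6  S(S(S(S(add(Z, add(SSSZ, mul(Z, Z)))))))
  →7  S(S(S(S(add(SSSZ, mul(Z, Z))))))
  →8  S(S(S(S(S(add(SSZ, mul(Z, Z)))))))
  →9  S(S(S(S(S(S(add(SZ, mul(Z, Z))))))))
  →10  S(S(S(S(S(S(S(add(Z, mul(Z, Z)))))))))
  →11  S(S(S(S(S(S(S(mul(Z, Z))))))))
  →12  S^7(Z)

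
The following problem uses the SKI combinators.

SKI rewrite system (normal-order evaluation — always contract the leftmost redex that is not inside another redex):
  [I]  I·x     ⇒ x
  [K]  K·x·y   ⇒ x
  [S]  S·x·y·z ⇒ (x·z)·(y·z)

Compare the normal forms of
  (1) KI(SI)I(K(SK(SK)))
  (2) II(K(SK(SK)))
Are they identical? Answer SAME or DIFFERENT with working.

Answer: SAME — A ⇓ K(SK(SK)), B ⇓ K(SK(SK))

Derivation:
Term A:
  start: KI(SI)I(K(SK(SK)))
  step 1: II(K(SK(SK)))
  step 2: I(K(SK(SK)))
  step 3: K(SK(SK))

Term B:
  start: II(K(SK(SK)))
  step 1: I(K(SK(SK)))
  step 2: K(SK(SK))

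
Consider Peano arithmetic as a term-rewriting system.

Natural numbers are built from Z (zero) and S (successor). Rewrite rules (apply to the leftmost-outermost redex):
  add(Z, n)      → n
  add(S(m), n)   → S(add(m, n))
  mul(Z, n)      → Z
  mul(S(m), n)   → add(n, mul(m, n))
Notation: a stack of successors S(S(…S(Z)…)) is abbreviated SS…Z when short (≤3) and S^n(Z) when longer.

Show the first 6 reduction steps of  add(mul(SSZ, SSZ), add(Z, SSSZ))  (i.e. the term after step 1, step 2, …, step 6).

Answer: after 6 steps: S(S(add(mul(SZ, SSZ), add(Z, SSSZ))))

Derivation:
  start: add(mul(SSZ, SSZ), add(Z, SSSZ))
  step 1: add(add(SSZ, mul(SZ, SSZ)), add(Z, SSSZ))
  step 2: add(S(add(SZ, mul(SZ, SSZ))), add(Z, SSSZ))
  step 3: S(add(add(SZ, mul(SZ, SSZ)), add(Z, SSSZ)))
  step 4: S(add(S(add(Z, mul(SZ, SSZ))), add(Z, SSSZ)))
  step 5: S(S(add(add(Z, mul(SZ, SSZ)), add(Z, SSSZ))))
  step 6: S(S(add(mul(SZ, SSZ), add(Z, SSSZ))))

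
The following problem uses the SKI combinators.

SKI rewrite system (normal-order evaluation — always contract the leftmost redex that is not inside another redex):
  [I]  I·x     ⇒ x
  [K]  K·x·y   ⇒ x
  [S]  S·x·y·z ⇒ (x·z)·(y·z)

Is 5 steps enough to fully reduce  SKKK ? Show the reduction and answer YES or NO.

Answer: YES — reaches normal form K in 2 ≤ 5 steps

Reduction:
  start: SKKK
  →1  KK(KK)
  →2  K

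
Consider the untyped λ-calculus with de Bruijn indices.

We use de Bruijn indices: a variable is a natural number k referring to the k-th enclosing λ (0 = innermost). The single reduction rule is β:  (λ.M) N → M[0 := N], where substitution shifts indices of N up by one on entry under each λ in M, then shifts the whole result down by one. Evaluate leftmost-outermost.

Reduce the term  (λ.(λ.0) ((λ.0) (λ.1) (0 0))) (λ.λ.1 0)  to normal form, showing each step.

  start: (λ.(λ.0) ((λ.0) (λ.1) (0 0))) (λ.λ.1 0)
  [1] (λ.0) ((λ.0) (λ.λ.λ.1 0) ((λ.λ.1 0) (λ.λ.1 0)))
  [2] (λ.0) (λ.λ.λ.1 0) ((λ.λ.1 0) (λ.λ.1 0))
  [3] (λ.λ.λ.1 0) ((λ.λ.1 0) (λ.λ.1 0))
  [4] λ.λ.1 0

Answer: normal form = λ.λ.1 0  (in 4 steps)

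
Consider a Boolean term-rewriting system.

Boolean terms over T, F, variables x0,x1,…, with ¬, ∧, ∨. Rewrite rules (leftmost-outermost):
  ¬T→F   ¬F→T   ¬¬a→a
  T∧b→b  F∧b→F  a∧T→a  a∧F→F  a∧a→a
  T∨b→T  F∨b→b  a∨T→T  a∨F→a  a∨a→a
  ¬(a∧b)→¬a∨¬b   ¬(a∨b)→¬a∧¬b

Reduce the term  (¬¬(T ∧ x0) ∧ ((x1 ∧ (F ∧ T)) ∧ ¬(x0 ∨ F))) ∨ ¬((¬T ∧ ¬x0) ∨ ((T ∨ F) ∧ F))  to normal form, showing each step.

Answer: normal form = T  (in 18 steps)

Working:
  start: (¬¬(T ∧ x0) ∧ ((x1 ∧ (F ∧ T)) ∧ ¬(x0 ∨ F))) ∨ ¬((¬T ∧ ¬x0) ∨ ((T ∨ F) ∧ F))
  step 1: ((T ∧ x0) ∧ ((x1 ∧ (F ∧ T)) ∧ ¬(x0 ∨ F))) ∨ ¬((¬T ∧ ¬x0) ∨ ((T ∨ F) ∧ F))
  step 2: (x0 ∧ ((x1 ∧ (F ∧ T)) ∧ ¬(x0 ∨ F))) ∨ ¬((¬T ∧ ¬x0) ∨ ((T ∨ F) ∧ F))
  step 3: (x0 ∧ ((x1 ∧ F) ∧ ¬(x0 ∨ F))) ∨ ¬((¬T ∧ ¬x0) ∨ ((T ∨ F) ∧ F))
  step 4: (x0 ∧ (F ∧ ¬(x0 ∨ F))) ∨ ¬((¬T ∧ ¬x0) ∨ ((T ∨ F) ∧ F))
  step 5: (x0 ∧ F) ∨ ¬((¬T ∧ ¬x0) ∨ ((T ∨ F) ∧ F))
  step 6: F ∨ ¬((¬T ∧ ¬x0) ∨ ((T ∨ F) ∧ F))
  step 7: ¬((¬T ∧ ¬x0) ∨ ((T ∨ F) ∧ F))
  step 8: ¬(¬T ∧ ¬x0) ∧ ¬((T ∨ F) ∧ F)
  step 9: (¬¬T ∨ ¬¬x0) ∧ ¬((T ∨ F) ∧ F)
  step 10: (T ∨ ¬¬x0) ∧ ¬((T ∨ F) ∧ F)
  step 11: T ∧ ¬((T ∨ F) ∧ F)
  step 12: ¬((T ∨ F) ∧ F)
  step 13: ¬(T ∨ F) ∨ ¬F
  step 14: (¬T ∧ ¬F) ∨ ¬F
  step 15: (F ∧ ¬F) ∨ ¬F
  step 16: F ∨ ¬F
  step 17: ¬F
  step 18: T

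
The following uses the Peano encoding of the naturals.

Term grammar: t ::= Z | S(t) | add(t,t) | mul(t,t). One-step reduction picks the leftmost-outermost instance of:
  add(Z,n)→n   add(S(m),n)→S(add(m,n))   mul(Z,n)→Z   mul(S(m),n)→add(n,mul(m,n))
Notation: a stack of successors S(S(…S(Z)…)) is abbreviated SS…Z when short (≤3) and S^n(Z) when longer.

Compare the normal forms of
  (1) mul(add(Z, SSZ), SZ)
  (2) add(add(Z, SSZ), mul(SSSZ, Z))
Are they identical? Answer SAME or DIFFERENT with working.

Term A:
  start: mul(add(Z, SSZ), SZ)
  [1] mul(SSZ, SZ)
  [2] add(SZ, mul(SZ, SZ))
  [3] S(add(Z, mul(SZ, SZ)))
  [4] S(mul(SZ, SZ))
  [5] S(add(SZ, mul(Z, SZ)))
  [6] S(S(add(Z, mul(Z, SZ))))
  [7] S(S(mul(Z, SZ)))
  [8] SSZ

Term B:
  start: add(add(Z, SSZ), mul(SSSZ, Z))
  [1] add(SSZ, mul(SSSZ, Z))
  [2] S(add(SZ, mul(SSSZ, Z)))
  [3] S(S(add(Z, mul(SSSZ, Z))))
  [4] S(S(mul(SSSZ, Z)))
  [5] S(S(add(Z, mul(SSZ, Z))))
  [6] S(S(mul(SSZ, Z)))
  [7] S(S(add(Z, mul(SZ, Z))))
  [8] S(S(mul(SZ, Z)))
  [9] S(S(add(Z, mul(Z, Z))))
  [10] S(S(mul(Z, Z)))
  [11] SSZ

Answer: SAME — A ⇓ SSZ, B ⇓ SSZ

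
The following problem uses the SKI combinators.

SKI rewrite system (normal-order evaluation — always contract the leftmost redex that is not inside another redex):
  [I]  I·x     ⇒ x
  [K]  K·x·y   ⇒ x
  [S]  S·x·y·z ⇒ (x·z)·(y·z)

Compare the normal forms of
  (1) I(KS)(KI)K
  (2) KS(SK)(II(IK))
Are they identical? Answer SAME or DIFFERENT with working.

Term A:
  start: I(KS)(KI)K
  [1] KS(KI)K
  [2] SK

Term B:
  start: KS(SK)(II(IK))
  [1] S(II(IK))
  [2] S(I(IK))
  [3] S(IK)
  [4] SK

Answer: SAME — A ⇓ SK, B ⇓ SK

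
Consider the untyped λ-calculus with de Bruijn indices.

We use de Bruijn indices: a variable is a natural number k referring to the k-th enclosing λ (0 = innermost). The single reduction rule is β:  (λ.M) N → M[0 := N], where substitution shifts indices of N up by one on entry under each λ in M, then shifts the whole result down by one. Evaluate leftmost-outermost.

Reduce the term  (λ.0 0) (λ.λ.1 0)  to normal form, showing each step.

  start: (λ.0 0) (λ.λ.1 0)
  →1  (λ.λ.1 0) (λ.λ.1 0)
  →2  λ.(λ.λ.1 0) 0
  →3  λ.λ.1 0

Answer: normal form = λ.λ.1 0  (in 3 steps)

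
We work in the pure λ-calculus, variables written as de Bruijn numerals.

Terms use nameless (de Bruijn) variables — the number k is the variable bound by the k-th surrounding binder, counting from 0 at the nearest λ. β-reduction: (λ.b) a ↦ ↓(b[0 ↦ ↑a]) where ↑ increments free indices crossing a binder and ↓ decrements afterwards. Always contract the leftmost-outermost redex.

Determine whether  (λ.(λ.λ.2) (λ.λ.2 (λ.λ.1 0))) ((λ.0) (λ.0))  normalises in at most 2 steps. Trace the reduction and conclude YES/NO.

  start: (λ.(λ.λ.2) (λ.λ.2 (λ.λ.1 0))) ((λ.0) (λ.0))
  step 1: (λ.λ.(λ.0) (λ.0)) (λ.λ.(λ.0) (λ.0) (λ.λ.1 0))
  step 2: λ.(λ.0) (λ.0)

Answer: NO — after 2 steps the term is λ.(λ.0) (λ.0), not yet normal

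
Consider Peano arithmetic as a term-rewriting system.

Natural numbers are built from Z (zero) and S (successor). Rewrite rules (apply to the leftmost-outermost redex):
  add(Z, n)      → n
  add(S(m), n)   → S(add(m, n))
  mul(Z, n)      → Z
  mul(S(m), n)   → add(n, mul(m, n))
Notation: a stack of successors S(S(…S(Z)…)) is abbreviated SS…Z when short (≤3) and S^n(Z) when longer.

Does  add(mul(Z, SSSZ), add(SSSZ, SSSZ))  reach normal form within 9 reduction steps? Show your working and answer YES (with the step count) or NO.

Answer: YES — reaches normal form S^6(Z) in 6 ≤ 9 steps

Reduction:
  start: add(mul(Z, SSSZ), add(SSSZ, SSSZ))
  [1] add(Z, add(SSSZ, SSSZ))
  [2] add(SSSZ, SSSZ)
  [3] S(add(SSZ, SSSZ))
  [4] S(S(add(SZ, SSSZ)))
  [5] S(S(S(add(Z, SSSZ))))
  [6] S^6(Z)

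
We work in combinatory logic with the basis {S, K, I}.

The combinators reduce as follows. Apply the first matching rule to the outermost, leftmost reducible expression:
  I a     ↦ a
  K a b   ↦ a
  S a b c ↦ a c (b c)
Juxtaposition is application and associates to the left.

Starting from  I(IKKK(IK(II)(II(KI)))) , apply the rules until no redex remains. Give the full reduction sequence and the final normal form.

  start: I(IKKK(IK(II)(II(KI))))
  →1  IKKK(IK(II)(II(KI)))
  →2  KKK(IK(II)(II(KI)))
  →3  K(IK(II)(II(KI)))
  →4  K(K(II)(II(KI)))
  →5  K(II)
  →6  KI

Answer: normal form = KI  (in 6 steps)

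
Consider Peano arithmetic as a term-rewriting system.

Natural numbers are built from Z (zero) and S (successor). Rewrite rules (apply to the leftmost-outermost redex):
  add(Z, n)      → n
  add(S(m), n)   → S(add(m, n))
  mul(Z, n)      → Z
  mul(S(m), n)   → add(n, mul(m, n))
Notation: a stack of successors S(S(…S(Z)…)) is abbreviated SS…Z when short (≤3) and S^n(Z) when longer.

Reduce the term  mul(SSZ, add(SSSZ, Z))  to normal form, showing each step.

Answer: normal form = S^6(Z)  (in 19 steps)

Derivation:
  start: mul(SSZ, add(SSSZ, Z))
  →1  add(add(SSSZ, Z), mul(SZ, add(SSSZ, Z)))
  →2  add(S(add(SSZ, Z)), mul(SZ, add(SSSZ, Z)))
  →3  S(add(add(SSZ, Z), mul(SZ, add(SSSZ, Z))))
  →4  S(add(S(add(SZ, Z)), mul(SZ, add(SSSZ, Z))))
  →5  S(S(add(add(SZ, Z), mul(SZ, add(SSSZ, Z)))))
  →6  S(S(add(S(add(Z, Z)), mul(SZ, add(SSSZ, Z)))))
  →7  S(S(S(add(add(Z, Z), mul(SZ, add(SSSZ, Z))))))
  →8  S(S(S(add(Z, mul(SZ, add(SSSZ, Z))))))
  →9  S(S(S(mul(SZ, add(SSSZ, Z)))))
  →10  S(S(S(add(add(SSSZ, Z), mul(Z, add(SSSZ, Z))))))
  →11  S(S(S(add(S(add(SSZ, Z)), mul(Z, add(SSSZ, Z))))))
  →12  S(S(S(S(add(add(SSZ, Z), mul(Z, add(SSSZ, Z)))))))
  →13  S(S(S(S(add(S(add(SZ, Z)), mul(Z, add(SSSZ, Z)))))))
  →14  S(S(S(S(S(add(add(SZ, Z), mul(Z, add(SSSZ, Z))))))))
  →15  S(S(S(S(S(add(S(add(Z, Z)), mul(Z, add(SSSZ, Z))))))))
  →16  S(S(S(S(S(S(add(add(Z, Z), mul(Z, add(SSSZ, Z)))))))))
  →17  S(S(S(S(S(S(add(Z, mul(Z, add(SSSZ, Z)))))))))
  →18  S(S(S(S(S(S(mul(Z, add(SSSZ, Z))))))))
  →19  S^6(Z)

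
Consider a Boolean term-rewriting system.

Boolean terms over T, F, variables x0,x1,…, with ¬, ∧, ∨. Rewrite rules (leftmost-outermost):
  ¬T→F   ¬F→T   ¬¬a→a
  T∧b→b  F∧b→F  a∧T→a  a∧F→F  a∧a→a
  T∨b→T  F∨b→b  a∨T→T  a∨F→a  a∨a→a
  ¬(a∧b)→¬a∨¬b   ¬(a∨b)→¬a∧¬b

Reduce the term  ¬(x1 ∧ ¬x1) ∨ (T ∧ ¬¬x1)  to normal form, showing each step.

  start: ¬(x1 ∧ ¬x1) ∨ (T ∧ ¬¬x1)
  [1] (¬x1 ∨ ¬¬x1) ∨ (T ∧ ¬¬x1)
  [2] (¬x1 ∨ x1) ∨ (T ∧ ¬¬x1)
  [3] (¬x1 ∨ x1) ∨ ¬¬x1
  [4] (¬x1 ∨ x1) ∨ x1

Answer: normal form = (¬x1 ∨ x1) ∨ x1  (in 4 steps)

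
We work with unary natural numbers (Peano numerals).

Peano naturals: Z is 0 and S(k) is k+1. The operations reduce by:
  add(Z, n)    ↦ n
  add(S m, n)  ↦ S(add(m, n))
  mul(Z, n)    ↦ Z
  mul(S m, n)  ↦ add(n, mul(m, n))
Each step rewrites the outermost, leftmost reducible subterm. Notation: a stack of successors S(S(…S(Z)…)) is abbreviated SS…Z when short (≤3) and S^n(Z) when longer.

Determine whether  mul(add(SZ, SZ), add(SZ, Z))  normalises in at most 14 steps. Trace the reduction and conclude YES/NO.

  start: mul(add(SZ, SZ), add(SZ, Z))
  →1  mul(S(add(Z, SZ)), add(SZ, Z))
  →2  add(add(SZ, Z), mul(add(Z, SZ), add(SZ, Z)))
  →3  add(S(add(Z, Z)), mul(add(Z, SZ), add(SZ, Z)))
  →4  S(add(add(Z, Z), mul(add(Z, SZ), add(SZ, Z))))
  →5  S(add(Z, mul(add(Z, SZ), add(SZ, Z))))
  →6  S(mul(add(Z, SZ), add(SZ, Z)))
  →7  S(mul(SZ, add(SZ, Z)))
  →8  S(add(add(SZ, Z), mul(Z, add(SZ, Z))))
  →9  S(add(S(add(Z, Z)), mul(Z, add(SZ, Z))))
  →10  S(S(add(add(Z, Z), mul(Z, add(SZ, Z)))))
  →11  S(S(add(Z, mul(Z, add(SZ, Z)))))
  →12  S(S(mul(Z, add(SZ, Z))))
  →13  SSZ

Answer: YES — reaches normal form SSZ in 13 ≤ 14 steps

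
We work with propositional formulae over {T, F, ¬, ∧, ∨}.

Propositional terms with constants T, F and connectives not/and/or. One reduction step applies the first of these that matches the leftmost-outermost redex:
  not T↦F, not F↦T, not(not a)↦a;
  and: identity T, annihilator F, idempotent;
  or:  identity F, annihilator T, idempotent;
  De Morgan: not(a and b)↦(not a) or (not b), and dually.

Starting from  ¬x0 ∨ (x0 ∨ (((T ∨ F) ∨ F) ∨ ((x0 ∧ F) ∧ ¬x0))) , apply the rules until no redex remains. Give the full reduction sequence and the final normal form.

Answer: normal form = T  (in 5 steps)

Reduction:
  start: ¬x0 ∨ (x0 ∨ (((T ∨ F) ∨ F) ∨ ((x0 ∧ F) ∧ ¬x0)))
  [1] ¬x0 ∨ (x0 ∨ ((T ∨ F) ∨ ((x0 ∧ F) ∧ ¬x0)))
  [2] ¬x0 ∨ (x0 ∨ (T ∨ ((x0 ∧ F) ∧ ¬x0)))
  [3] ¬x0 ∨ (x0 ∨ T)
  [4] ¬x0 ∨ T
  [5] T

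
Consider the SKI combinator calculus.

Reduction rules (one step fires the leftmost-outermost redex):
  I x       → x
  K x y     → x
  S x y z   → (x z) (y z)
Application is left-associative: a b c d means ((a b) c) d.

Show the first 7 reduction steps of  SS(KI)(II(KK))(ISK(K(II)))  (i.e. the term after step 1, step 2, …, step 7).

Answer: after 7 steps: K(ISK(K(II)))

Reduction:
  start: SS(KI)(II(KK))(ISK(K(II)))
  [1] S(II(KK))(KI(II(KK)))(ISK(K(II)))
  [2] II(KK)(ISK(K(II)))(KI(II(KK))(ISK(K(II))))
  [3] I(KK)(ISK(K(II)))(KI(II(KK))(ISK(K(II))))
  [4] KK(ISK(K(II)))(KI(II(KK))(ISK(K(II))))
  [5] K(KI(II(KK))(ISK(K(II))))
  [6] K(I(ISK(K(II))))
  [7] K(ISK(K(II)))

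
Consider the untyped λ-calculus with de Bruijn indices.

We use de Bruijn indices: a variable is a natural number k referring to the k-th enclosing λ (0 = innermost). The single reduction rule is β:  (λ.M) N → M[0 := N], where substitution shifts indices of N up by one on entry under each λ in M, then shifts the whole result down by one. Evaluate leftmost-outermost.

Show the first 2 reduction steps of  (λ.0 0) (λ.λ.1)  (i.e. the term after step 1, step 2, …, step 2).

  start: (λ.0 0) (λ.λ.1)
  →1  (λ.λ.1) (λ.λ.1)
  →2  λ.λ.λ.1

Answer: after 2 steps: λ.λ.λ.1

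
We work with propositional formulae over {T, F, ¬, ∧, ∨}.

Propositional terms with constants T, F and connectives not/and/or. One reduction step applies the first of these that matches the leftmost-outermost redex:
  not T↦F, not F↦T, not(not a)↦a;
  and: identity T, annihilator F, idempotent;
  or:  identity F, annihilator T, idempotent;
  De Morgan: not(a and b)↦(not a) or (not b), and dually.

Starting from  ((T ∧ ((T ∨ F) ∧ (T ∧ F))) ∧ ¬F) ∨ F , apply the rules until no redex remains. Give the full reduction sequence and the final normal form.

Answer: normal form = F  (in 6 steps)

Derivation:
  start: ((T ∧ ((T ∨ F) ∧ (T ∧ F))) ∧ ¬F) ∨ F
  [1] (T ∧ ((T ∨ F) ∧ (T ∧ F))) ∧ ¬F
  [2] ((T ∨ F) ∧ (T ∧ F)) ∧ ¬F
  [3] (T ∧ (T ∧ F)) ∧ ¬F
  [4] (T ∧ F) ∧ ¬F
  [5] F ∧ ¬F
  [6] F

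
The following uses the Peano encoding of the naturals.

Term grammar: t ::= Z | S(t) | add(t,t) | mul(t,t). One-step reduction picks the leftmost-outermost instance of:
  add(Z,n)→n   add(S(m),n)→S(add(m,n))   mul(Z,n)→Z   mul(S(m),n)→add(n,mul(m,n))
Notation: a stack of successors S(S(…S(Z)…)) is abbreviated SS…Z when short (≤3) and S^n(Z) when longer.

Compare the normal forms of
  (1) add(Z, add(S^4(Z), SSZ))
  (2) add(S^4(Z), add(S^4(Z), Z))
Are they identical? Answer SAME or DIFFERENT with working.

Answer: DIFFERENT — A ⇓ S^6(Z), B ⇓ S^8(Z)

Derivation:
Term A:
  start: add(Z, add(S^4(Z), SSZ))
  step 1: add(S^4(Z), SSZ)
  step 2: S(add(SSSZ, SSZ))
  step 3: S(S(add(SSZ, SSZ)))
  step 4: S(S(S(add(SZ, SSZ))))
  step 5: S(S(S(S(add(Z, SSZ)))))
  step 6: S^6(Z)

Term B:
  start: add(S^4(Z), add(S^4(Z), Z))
  step 1: S(add(SSSZ, add(S^4(Z), Z)))
  step 2: S(S(add(SSZ, add(S^4(Z), Z))))
  step 3: S(S(S(add(SZ, add(S^4(Z), Z)))))
  step 4: S(S(S(S(add(Z, add(S^4(Z), Z))))))
  step 5: S(S(S(S(add(S^4(Z), Z)))))
  step 6: S(S(S(S(S(add(SSSZ, Z))))))
  step 7: S(S(S(S(S(S(add(SSZ, Z)))))))
  step 8: S(S(S(S(S(S(S(add(SZ, Z))))))))
  step 9: S(S(S(S(S(S(S(S(add(Z, Z)))))))))
  step 10: S^8(Z)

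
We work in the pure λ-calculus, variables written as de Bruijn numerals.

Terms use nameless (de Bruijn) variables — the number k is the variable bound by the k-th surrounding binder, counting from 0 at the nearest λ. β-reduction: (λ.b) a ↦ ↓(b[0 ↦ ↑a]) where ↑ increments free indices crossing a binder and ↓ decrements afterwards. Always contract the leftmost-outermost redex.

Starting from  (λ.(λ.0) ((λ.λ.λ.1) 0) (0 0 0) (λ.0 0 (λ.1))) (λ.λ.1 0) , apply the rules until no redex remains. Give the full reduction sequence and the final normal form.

Answer: normal form = λ.λ.1 0  (in 9 steps)

Derivation:
  start: (λ.(λ.0) ((λ.λ.λ.1) 0) (0 0 0) (λ.0 0 (λ.1))) (λ.λ.1 0)
  →1  (λ.0) ((λ.λ.λ.1) (λ.λ.1 0)) ((λ.λ.1 0) (λ.λ.1 0) (λ.λ.1 0)) (λ.0 0 (λ.1))
  →2  (λ.λ.λ.1) (λ.λ.1 0) ((λ.λ.1 0) (λ.λ.1 0) (λ.λ.1 0)) (λ.0 0 (λ.1))
  →3  (λ.λ.1) ((λ.λ.1 0) (λ.λ.1 0) (λ.λ.1 0)) (λ.0 0 (λ.1))
  →4  (λ.(λ.λ.1 0) (λ.λ.1 0) (λ.λ.1 0)) (λ.0 0 (λ.1))
  →5  (λ.λ.1 0) (λ.λ.1 0) (λ.λ.1 0)
  →6  (λ.(λ.λ.1 0) 0) (λ.λ.1 0)
  →7  (λ.λ.1 0) (λ.λ.1 0)
  →8  λ.(λ.λ.1 0) 0
  →9  λ.λ.1 0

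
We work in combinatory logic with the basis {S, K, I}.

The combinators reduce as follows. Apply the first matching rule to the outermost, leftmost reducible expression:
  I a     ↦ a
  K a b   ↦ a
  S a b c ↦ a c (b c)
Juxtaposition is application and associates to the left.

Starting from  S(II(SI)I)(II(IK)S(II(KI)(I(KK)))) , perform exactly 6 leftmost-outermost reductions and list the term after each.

  start: S(II(SI)I)(II(IK)S(II(KI)(I(KK))))
  →1  S(I(SI)I)(II(IK)S(II(KI)(I(KK))))
  →2  S(SII)(II(IK)S(II(KI)(I(KK))))
  →3  S(SII)(I(IK)S(II(KI)(I(KK))))
  →4  S(SII)(IKS(II(KI)(I(KK))))
  →5  S(SII)(KS(II(KI)(I(KK))))
  →6  S(SII)S

Answer: after 6 steps: S(SII)S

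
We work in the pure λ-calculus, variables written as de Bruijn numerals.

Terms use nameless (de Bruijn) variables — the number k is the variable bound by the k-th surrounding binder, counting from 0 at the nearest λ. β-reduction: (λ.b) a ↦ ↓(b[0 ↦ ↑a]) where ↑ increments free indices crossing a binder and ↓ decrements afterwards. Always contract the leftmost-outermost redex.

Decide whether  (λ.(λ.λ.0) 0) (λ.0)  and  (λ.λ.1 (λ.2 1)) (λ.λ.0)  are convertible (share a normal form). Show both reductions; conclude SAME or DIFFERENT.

Term A:
  start: (λ.(λ.λ.0) 0) (λ.0)
  step 1: (λ.λ.0) (λ.0)
  step 2: λ.0

Term B:
  start: (λ.λ.1 (λ.2 1)) (λ.λ.0)
  step 1: λ.(λ.λ.0) (λ.(λ.λ.0) 1)
  step 2: λ.λ.0

Answer: DIFFERENT — A ⇓ λ.0, B ⇓ λ.λ.0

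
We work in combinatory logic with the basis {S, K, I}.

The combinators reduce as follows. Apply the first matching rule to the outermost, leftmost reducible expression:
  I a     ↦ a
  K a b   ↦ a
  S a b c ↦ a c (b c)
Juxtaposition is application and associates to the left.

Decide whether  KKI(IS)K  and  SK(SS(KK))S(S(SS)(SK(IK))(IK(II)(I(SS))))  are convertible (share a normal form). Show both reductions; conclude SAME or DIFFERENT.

Term A:
  start: KKI(IS)K
  →1  K(IS)K
  →2  IS
  →3  S

Term B:
  start: SK(SS(KK))S(S(SS)(SK(IK))(IK(II)(I(SS))))
  →1  KS(SS(KK)S)(S(SS)(SK(IK))(IK(II)(I(SS))))
  →2  S(S(SS)(SK(IK))(IK(II)(I(SS))))
  →3  S(SS(IK(II)(I(SS)))(SK(IK)(IK(II)(I(SS)))))
  →4  S(S(SK(IK)(IK(II)(I(SS))))(IK(II)(I(SS))(SK(IK)(IK(II)(I(SS))))))
  →5  S(S(K(IK(II)(I(SS)))(IK(IK(II)(I(SS)))))(IK(II)(I(SS))(SK(IK)(IK(II)(I(SS))))))
  →6  S(S(IK(II)(I(SS)))(IK(II)(I(SS))(SK(IK)(IK(II)(I(SS))))))
  →7  S(S(K(II)(I(SS)))(IK(II)(I(SS))(SK(IK)(IK(II)(I(SS))))))
  →8  S(S(II)(IK(II)(I(SS))(SK(IK)(IK(II)(I(SS))))))
  →9  S(SI(IK(II)(I(SS))(SK(IK)(IK(II)(I(SS))))))
  →10  S(SI(K(II)(I(SS))(SK(IK)(IK(II)(I(SS))))))
  →11  S(SI(II(SK(IK)(IK(II)(I(SS))))))
  →12  S(SI(I(SK(IK)(IK(II)(I(SS))))))
  →13  S(SI(SK(IK)(IK(II)(I(SS)))))
  →14  S(SI(K(IK(II)(I(SS)))(IK(IK(II)(I(SS))))))
  →15  S(SI(IK(II)(I(SS))))
  →16  S(SI(K(II)(I(SS))))
  →17  S(SI(II))
  →18  S(SII)

Answer: DIFFERENT — A ⇓ S, B ⇓ S(SII)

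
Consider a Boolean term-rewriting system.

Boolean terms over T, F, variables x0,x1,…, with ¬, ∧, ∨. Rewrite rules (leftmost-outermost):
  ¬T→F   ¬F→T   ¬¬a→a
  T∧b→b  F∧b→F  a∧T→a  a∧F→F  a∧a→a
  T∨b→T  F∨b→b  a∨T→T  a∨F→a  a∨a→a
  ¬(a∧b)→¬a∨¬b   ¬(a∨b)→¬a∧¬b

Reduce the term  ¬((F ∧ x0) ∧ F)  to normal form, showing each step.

  start: ¬((F ∧ x0) ∧ F)
  step 1: ¬(F ∧ x0) ∨ ¬F
  step 2: (¬F ∨ ¬x0) ∨ ¬F
  step 3: (T ∨ ¬x0) ∨ ¬F
  step 4: T ∨ ¬F
  step 5: T

Answer: normal form = T  (in 5 steps)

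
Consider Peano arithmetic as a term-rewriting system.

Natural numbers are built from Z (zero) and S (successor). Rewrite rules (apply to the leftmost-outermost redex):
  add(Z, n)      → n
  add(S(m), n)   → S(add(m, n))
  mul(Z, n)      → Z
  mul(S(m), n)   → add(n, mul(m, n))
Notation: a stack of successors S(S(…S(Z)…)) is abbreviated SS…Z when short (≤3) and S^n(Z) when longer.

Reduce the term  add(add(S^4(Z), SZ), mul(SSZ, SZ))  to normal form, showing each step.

Answer: normal form = S^7(Z)  (in 18 steps)

Derivation:
  start: add(add(S^4(Z), SZ), mul(SSZ, SZ))
  step 1: add(S(add(SSSZ, SZ)), mul(SSZ, SZ))
  step 2: S(add(add(SSSZ, SZ), mul(SSZ, SZ)))
  step 3: S(add(S(add(SSZ, SZ)), mul(SSZ, SZ)))
  step 4: S(S(add(add(SSZ, SZ), mul(SSZ, SZ))))
  step 5: S(S(add(S(add(SZ, SZ)), mul(SSZ, SZ))))
  step 6: S(S(S(add(add(SZ, SZ), mul(SSZ, SZ)))))
  step 7: S(S(S(add(S(add(Z, SZ)), mul(SSZ, SZ)))))
  step 8: S(S(S(S(add(add(Z, SZ), mul(SSZ, SZ))))))
  step 9: S(S(S(S(add(SZ, mul(SSZ, SZ))))))
  step 10: S(S(S(S(S(add(Z, mul(SSZ, SZ)))))))
  step 11: S(S(S(S(S(mul(SSZ, SZ))))))
  step 12: S(S(S(S(S(add(SZ, mul(SZ, SZ)))))))
  step 13: S(S(S(S(S(S(add(Z, mul(SZ, SZ))))))))
  step 14: S(S(S(S(S(S(mul(SZ, SZ)))))))
  step 15: S(S(S(S(S(S(add(SZ, mul(Z, SZ))))))))
  step 16: S(S(S(S(S(S(S(add(Z, mul(Z, SZ)))))))))
  step 17: S(S(S(S(S(S(S(mul(Z, SZ))))))))
  step 18: S^7(Z)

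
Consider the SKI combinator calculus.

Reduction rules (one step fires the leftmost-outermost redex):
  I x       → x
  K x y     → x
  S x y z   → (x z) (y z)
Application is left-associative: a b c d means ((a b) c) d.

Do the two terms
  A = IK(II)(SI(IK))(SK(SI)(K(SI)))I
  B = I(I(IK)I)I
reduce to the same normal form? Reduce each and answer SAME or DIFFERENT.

Answer: DIFFERENT — A ⇓ SI, B ⇓ I

Working:
Term A:
  start: IK(II)(SI(IK))(SK(SI)(K(SI)))I
  step 1: K(II)(SI(IK))(SK(SI)(K(SI)))I
  step 2: II(SK(SI)(K(SI)))I
  step 3: I(SK(SI)(K(SI)))I
  step 4: SK(SI)(K(SI))I
  step 5: K(K(SI))(SI(K(SI)))I
  step 6: K(SI)I
  step 7: SI

Term B:
  start: I(I(IK)I)I
  step 1: I(IK)II
  step 2: IKII
  step 3: KII
  step 4: I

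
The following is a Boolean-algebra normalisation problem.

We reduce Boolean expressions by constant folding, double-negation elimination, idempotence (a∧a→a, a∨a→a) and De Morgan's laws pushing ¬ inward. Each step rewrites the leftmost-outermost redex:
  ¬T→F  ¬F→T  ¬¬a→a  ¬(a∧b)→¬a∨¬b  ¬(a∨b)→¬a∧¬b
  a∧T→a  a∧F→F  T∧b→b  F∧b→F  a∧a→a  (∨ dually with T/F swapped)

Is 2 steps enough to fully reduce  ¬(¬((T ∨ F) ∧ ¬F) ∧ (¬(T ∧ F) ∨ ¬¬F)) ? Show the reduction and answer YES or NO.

  start: ¬(¬((T ∨ F) ∧ ¬F) ∧ (¬(T ∧ F) ∨ ¬¬F))
  →1  ¬¬((T ∨ F) ∧ ¬F) ∨ ¬(¬(T ∧ F) ∨ ¬¬F)
  →2  ((T ∨ F) ∧ ¬F) ∨ ¬(¬(T ∧ F) ∨ ¬¬F)

Answer: NO — after 2 steps the term is ((T ∨ F) ∧ ¬F) ∨ ¬(¬(T ∧ F) ∨ ¬¬F), not yet normal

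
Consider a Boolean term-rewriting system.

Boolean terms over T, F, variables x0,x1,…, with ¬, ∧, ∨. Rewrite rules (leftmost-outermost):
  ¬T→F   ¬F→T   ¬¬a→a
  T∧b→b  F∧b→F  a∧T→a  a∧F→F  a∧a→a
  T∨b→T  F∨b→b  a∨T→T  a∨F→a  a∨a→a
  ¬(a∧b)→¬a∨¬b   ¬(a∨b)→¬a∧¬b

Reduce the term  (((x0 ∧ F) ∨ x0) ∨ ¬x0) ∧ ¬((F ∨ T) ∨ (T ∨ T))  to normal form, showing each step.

  start: (((x0 ∧ F) ∨ x0) ∨ ¬x0) ∧ ¬((F ∨ T) ∨ (T ∨ T))
  →1  ((F ∨ x0) ∨ ¬x0) ∧ ¬((F ∨ T) ∨ (T ∨ T))
  →2  (x0 ∨ ¬x0) ∧ ¬((F ∨ T) ∨ (T ∨ T))
  →3  (x0 ∨ ¬x0) ∧ (¬(F ∨ T) ∧ ¬(T ∨ T))
  →4  (x0 ∨ ¬x0) ∧ ((¬F ∧ ¬T) ∧ ¬(T ∨ T))
  →5  (x0 ∨ ¬x0) ∧ ((T ∧ ¬T) ∧ ¬(T ∨ T))
  →6  (x0 ∨ ¬x0) ∧ (¬T ∧ ¬(T ∨ T))
  →7  (x0 ∨ ¬x0) ∧ (F ∧ ¬(T ∨ T))
  →8  (x0 ∨ ¬x0) ∧ F
  →9  F

Answer: normal form = F  (in 9 steps)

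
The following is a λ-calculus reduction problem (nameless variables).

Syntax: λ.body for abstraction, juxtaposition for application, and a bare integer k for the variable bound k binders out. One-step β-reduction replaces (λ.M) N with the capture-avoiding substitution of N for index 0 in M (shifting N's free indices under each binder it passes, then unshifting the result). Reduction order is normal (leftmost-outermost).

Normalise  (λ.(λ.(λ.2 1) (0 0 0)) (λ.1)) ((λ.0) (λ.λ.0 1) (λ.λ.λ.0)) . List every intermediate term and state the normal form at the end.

Answer: normal form = λ.0 (λ.λ.λ.0)  (in 9 steps)

Working:
  start: (λ.(λ.(λ.2 1) (0 0 0)) (λ.1)) ((λ.0) (λ.λ.0 1) (λ.λ.λ.0))
  [1] (λ.(λ.(λ.0) (λ.λ.0 1) (λ.λ.λ.0) 1) (0 0 0)) (λ.(λ.0) (λ.λ.0 1) (λ.λ.λ.0))
  [2] (λ.(λ.0) (λ.λ.0 1) (λ.λ.λ.0) (λ.(λ.0) (λ.λ.0 1) (λ.λ.λ.0))) ((λ.(λ.0) (λ.λ.0 1) (λ.λ.λ.0)) (λ.(λ.0) (λ.λ.0 1) (λ.λ.λ.0)) (λ.(λ.0) (λ.λ.0 1) (λ.λ.λ.0)))
  [3] (λ.0) (λ.λ.0 1) (λ.λ.λ.0) (λ.(λ.0) (λ.λ.0 1) (λ.λ.λ.0))
  [4] (λ.λ.0 1) (λ.λ.λ.0) (λ.(λ.0) (λ.λ.0 1) (λ.λ.λ.0))
  [5] (λ.0 (λ.λ.λ.0)) (λ.(λ.0) (λ.λ.0 1) (λ.λ.λ.0))
  [6] (λ.(λ.0) (λ.λ.0 1) (λ.λ.λ.0)) (λ.λ.λ.0)
  [7] (λ.0) (λ.λ.0 1) (λ.λ.λ.0)
  [8] (λ.λ.0 1) (λ.λ.λ.0)
  [9] λ.0 (λ.λ.λ.0)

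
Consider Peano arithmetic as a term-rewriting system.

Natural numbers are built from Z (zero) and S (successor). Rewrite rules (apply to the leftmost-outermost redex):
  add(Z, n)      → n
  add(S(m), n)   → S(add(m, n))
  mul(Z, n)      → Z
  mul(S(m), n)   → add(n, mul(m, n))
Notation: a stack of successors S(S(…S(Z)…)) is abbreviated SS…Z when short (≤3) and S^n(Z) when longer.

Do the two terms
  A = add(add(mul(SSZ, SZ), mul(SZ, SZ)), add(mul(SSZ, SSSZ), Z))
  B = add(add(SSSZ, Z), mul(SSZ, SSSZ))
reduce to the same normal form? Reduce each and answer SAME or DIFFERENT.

Answer: SAME — A ⇓ S^9(Z), B ⇓ S^9(Z)

Reduction:
Term A:
  start: add(add(mul(SSZ, SZ), mul(SZ, SZ)), add(mul(SSZ, SSSZ), Z))
  [1] add(add(add(SZ, mul(SZ, SZ)), mul(SZ, SZ)), add(mul(SSZ, SSSZ), Z))
  [2] add(add(S(add(Z, mul(SZ, SZ))), mul(SZ, SZ)), add(mul(SSZ, SSSZ), Z))
  [3] add(S(add(add(Z, mul(SZ, SZ)), mul(SZ, SZ))), add(mul(SSZ, SSSZ), Z))
  [4] S(add(add(add(Z, mul(SZ, SZ)), mul(SZ, SZ)), add(mul(SSZ, SSSZ), Z)))
  [5] S(add(add(mul(SZ, SZ), mul(SZ, SZ)), add(mul(SSZ, SSSZ), Z)))
  [6] S(add(add(add(SZ, mul(Z, SZ)), mul(SZ, SZ)), add(mul(SSZ, SSSZ), Z)))
  [7] S(add(add(S(add(Z, mul(Z, SZ))), mul(SZ, SZ)), add(mul(SSZ, SSSZ), Z)))
  [8] S(add(S(add(add(Z, mul(Z, SZ)), mul(SZ, SZ))), add(mul(SSZ, SSSZ), Z)))
  [9] S(S(add(add(add(Z, mul(Z, SZ)), mul(SZ, SZ)), add(mul(SSZ, SSSZ), Z))))
  [10] S(S(add(add(mul(Z, SZ), mul(SZ, SZ)), add(mul(SSZ, SSSZ), Z))))
  [11] S(S(add(add(Z, mul(SZ, SZ)), add(mul(SSZ, SSSZ), Z))))
  [12] S(S(add(mul(SZ, SZ), add(mul(SSZ, SSSZ), Z))))
  [13] S(S(add(add(SZ, mul(Z, SZ)), add(mul(SSZ, SSSZ), Z))))
  [14] S(S(add(S(add(Z, mul(Z, SZ))), add(mul(SSZ, SSSZ), Z))))
  [15] S(S(S(add(add(Z, mul(Z, SZ)), add(mul(SSZ, SSSZ), Z)))))
  [16] S(S(S(add(mul(Z, SZ), add(mul(SSZ, SSSZ), Z)))))
  [17] S(S(S(add(Z, add(mul(SSZ, SSSZ), Z)))))
  [18] S(S(S(add(mul(SSZ, SSSZ), Z))))
  [19] S(S(S(add(add(SSSZ, mul(SZ, SSSZ)), Z))))
  [20] S(S(S(add(S(add(SSZ, mul(SZ, SSSZ))), Z))))
  [21] S(S(S(S(add(add(SSZ, mul(SZ, SSSZ)), Z)))))
  [22] S(S(S(S(add(S(add(SZ, mul(SZ, SSSZ))), Z)))))
  [23] S(S(S(S(S(add(add(SZ, mul(SZ, SSSZ)), Z))))))
  [24] S(S(S(S(S(add(S(add(Z, mul(SZ, SSSZ))), Z))))))
  [25] S(S(S(S(S(S(add(add(Z, mul(SZ, SSSZ)), Z)))))))
  [26] S(S(S(S(S(S(add(mul(SZ, SSSZ), Z)))))))
  [27] S(S(S(S(S(S(add(add(SSSZ, mul(Z, SSSZ)), Z)))))))
  [28] S(S(S(S(S(S(add(S(add(SSZ, mul(Z, SSSZ))), Z)))))))
  [29] S(S(S(S(S(S(S(add(add(SSZ, mul(Z, SSSZ)), Z))))))))
  [30] S(S(S(S(S(S(S(add(S(add(SZ, mul(Z, SSSZ))), Z))))))))
  [31] S(S(S(S(S(S(S(S(add(add(SZ, mul(Z, SSSZ)), Z)))))))))
  [32] S(S(S(S(S(S(S(S(add(S(add(Z, mul(Z, SSSZ))), Z)))))))))
  [33] S(S(S(S(S(S(S(S(S(add(add(Z, mul(Z, SSSZ)), Z))))))))))
  [34] S(S(S(S(S(S(S(S(S(add(mul(Z, SSSZ), Z))))))))))
  [35] S(S(S(S(S(S(S(S(S(add(Z, Z))))))))))
  [36] S^9(Z)

Term B:
  start: add(add(SSSZ, Z), mul(SSZ, SSSZ))
  [1] add(S(add(SSZ, Z)), mul(SSZ, SSSZ))
  [2] S(add(add(SSZ, Z), mul(SSZ, SSSZ)))
  [3] S(add(S(add(SZ, Z)), mul(SSZ, SSSZ)))
  [4] S(S(add(add(SZ, Z), mul(SSZ, SSSZ))))
  [5] S(S(add(S(add(Z, Z)), mul(SSZ, SSSZ))))
  [6] S(S(S(add(add(Z, Z), mul(SSZ, SSSZ)))))
  [7] S(S(S(add(Z, mul(SSZ, SSSZ)))))
  [8] S(S(S(mul(SSZ, SSSZ))))
  [9] S(S(S(add(SSSZ, mul(SZ, SSSZ)))))
  [10] S(S(S(S(add(SSZ, mul(SZ, SSSZ))))))
  [11] S(S(S(S(S(add(SZ, mul(SZ, SSSZ)))))))
  [12] S(S(S(S(S(S(add(Z, mul(SZ, SSSZ))))))))
  [13] S(S(S(S(S(S(mul(SZ, SSSZ)))))))
  [14] S(S(S(S(S(S(add(SSSZ, mul(Z, SSSZ))))))))
  [15] S(S(S(S(S(S(S(add(SSZ, mul(Z, SSSZ)))))))))
  [16] S(S(S(S(S(S(S(S(add(SZ, mul(Z, SSSZ))))))))))
  [17] S(S(S(S(S(S(S(S(S(add(Z, mul(Z, SSSZ)))))))))))
  [18] S(S(S(S(S(S(S(S(S(mul(Z, SSSZ))))))))))
  [19] S^9(Z)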